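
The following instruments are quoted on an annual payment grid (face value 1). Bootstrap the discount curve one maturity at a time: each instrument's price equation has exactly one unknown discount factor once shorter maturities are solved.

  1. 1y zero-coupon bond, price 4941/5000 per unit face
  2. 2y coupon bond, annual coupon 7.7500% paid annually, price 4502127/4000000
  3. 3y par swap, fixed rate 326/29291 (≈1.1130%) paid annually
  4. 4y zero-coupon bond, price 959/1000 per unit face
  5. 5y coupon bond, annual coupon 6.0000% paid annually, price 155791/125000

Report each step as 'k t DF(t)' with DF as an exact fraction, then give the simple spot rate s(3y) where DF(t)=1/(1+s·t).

step 1 [1y] zero: DF = P = 4941/5000 ≈ 0.988200
step 2 [2y] bond c/1=31/400: DF=(4502127/4000000 − 31/400·(0.988200))/(1+31/400) = 1947/2000 ≈ 0.973500
step 3 [3y] swap r/1=326/29291: DF=(1 − 326/29291·(0.988200+0.973500))/(1+326/29291) = 4837/5000 ≈ 0.967400
step 4 [4y] zero: DF = P = 959/1000 ≈ 0.959000
step 5 [5y] bond c/1=3/50: DF=(155791/125000 − 3/50·(0.988200+0.973500+0.967400+0.959000))/(1+3/50) = 9557/10000 ≈ 0.955700

1 1 4941/5000
2 2 1947/2000
3 3 4837/5000
4 4 959/1000
5 5 9557/10000
s(3y) = (1/(4837/5000) − 1)/(3) = 163/14511 ≈ 1.1233%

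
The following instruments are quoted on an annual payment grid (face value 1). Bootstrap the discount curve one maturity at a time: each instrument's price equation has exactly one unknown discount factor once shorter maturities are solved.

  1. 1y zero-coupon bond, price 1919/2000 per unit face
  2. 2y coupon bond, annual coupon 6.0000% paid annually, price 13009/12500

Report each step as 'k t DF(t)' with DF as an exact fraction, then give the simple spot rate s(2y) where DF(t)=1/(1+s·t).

step 1 [1y] zero: DF = P = 1919/2000 ≈ 0.959500
step 2 [2y] bond c/1=3/50: DF=(13009/12500 − 3/50·(0.959500))/(1+3/50) = 371/400 ≈ 0.927500

1 1 1919/2000
2 2 371/400
s(2y) = (1/(371/400) − 1)/(2) = 29/742 ≈ 3.9084%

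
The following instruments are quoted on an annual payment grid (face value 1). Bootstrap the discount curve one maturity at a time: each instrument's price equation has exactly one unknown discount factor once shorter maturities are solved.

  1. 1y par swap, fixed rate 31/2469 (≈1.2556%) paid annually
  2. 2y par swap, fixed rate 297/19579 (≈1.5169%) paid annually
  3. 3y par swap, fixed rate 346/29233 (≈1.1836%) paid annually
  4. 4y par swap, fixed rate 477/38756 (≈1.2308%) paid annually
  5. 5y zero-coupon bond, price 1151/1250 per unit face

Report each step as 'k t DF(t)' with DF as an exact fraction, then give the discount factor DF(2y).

1 1 2469/2500
2 2 9703/10000
3 3 4827/5000
4 4 9523/10000
5 5 1151/1250
DF(2y) = 9703/10000 ≈ 0.970300

step 1 [1y] swap r/1=31/2469: DF=(1 − 31/2469·(0))/(1+31/2469) = 2469/2500 ≈ 0.987600
step 2 [2y] swap r/1=297/19579: DF=(1 − 297/19579·(0.987600))/(1+297/19579) = 9703/10000 ≈ 0.970300
step 3 [3y] swap r/1=346/29233: DF=(1 − 346/29233·(0.987600+0.970300))/(1+346/29233) = 4827/5000 ≈ 0.965400
step 4 [4y] swap r/1=477/38756: DF=(1 − 477/38756·(0.987600+0.970300+0.965400))/(1+477/38756) = 9523/10000 ≈ 0.952300
step 5 [5y] zero: DF = P = 1151/1250 ≈ 0.920800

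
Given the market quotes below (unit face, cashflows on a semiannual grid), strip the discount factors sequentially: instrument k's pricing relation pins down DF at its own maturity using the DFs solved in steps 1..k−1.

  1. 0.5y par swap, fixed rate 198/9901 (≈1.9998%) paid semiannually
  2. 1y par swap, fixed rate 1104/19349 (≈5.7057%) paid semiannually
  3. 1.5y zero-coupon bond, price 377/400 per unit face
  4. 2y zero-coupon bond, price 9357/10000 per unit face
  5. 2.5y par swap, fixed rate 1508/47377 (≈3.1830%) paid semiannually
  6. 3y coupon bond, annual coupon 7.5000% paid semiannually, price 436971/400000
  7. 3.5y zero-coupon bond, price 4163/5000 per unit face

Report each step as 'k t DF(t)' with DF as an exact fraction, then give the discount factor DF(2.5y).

1 1/2 9901/10000
2 1 1181/1250
3 3/2 377/400
4 2 9357/10000
5 5/2 4623/5000
6 3 8817/10000
7 7/2 4163/5000
DF(2.5y) = 4623/5000 ≈ 0.924600

step 1 [0.5y] swap r/2=99/9901: DF=(1 − 99/9901·(0))/(1+99/9901) = 9901/10000 ≈ 0.990100
step 2 [1y] swap r/2=552/19349: DF=(1 − 552/19349·(0.990100))/(1+552/19349) = 1181/1250 ≈ 0.944800
step 3 [1.5y] zero: DF = P = 377/400 ≈ 0.942500
step 4 [2y] zero: DF = P = 9357/10000 ≈ 0.935700
step 5 [2.5y] swap r/2=754/47377: DF=(1 − 754/47377·(0.990100+0.944800+0.942500+0.935700))/(1+754/47377) = 4623/5000 ≈ 0.924600
step 6 [3y] bond c/2=3/80: DF=(436971/400000 − 3/80·(0.990100+0.944800+0.942500+0.935700+0.924600))/(1+3/80) = 8817/10000 ≈ 0.881700
step 7 [3.5y] zero: DF = P = 4163/5000 ≈ 0.832600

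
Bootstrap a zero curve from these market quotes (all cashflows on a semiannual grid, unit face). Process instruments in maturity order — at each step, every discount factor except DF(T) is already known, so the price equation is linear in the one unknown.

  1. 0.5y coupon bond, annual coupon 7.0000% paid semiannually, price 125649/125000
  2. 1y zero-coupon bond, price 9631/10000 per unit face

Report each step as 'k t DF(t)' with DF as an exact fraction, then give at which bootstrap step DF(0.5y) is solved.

1 1/2 607/625
2 1 9631/10000
DF(0.5y) is solved at step 1

step 1 [0.5y] bond c/2=7/200: DF=(125649/125000 − 7/200·(0))/(1+7/200) = 607/625 ≈ 0.971200
step 2 [1y] zero: DF = P = 9631/10000 ≈ 0.963100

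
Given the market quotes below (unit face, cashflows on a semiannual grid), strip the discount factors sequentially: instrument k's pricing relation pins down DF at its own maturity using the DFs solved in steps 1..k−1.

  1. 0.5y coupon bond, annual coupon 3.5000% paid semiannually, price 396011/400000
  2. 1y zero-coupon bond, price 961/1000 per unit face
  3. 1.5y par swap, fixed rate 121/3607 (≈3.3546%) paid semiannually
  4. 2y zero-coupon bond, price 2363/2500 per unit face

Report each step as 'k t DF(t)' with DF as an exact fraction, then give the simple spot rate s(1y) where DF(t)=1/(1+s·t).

1 1/2 973/1000
2 1 961/1000
3 3/2 2379/2500
4 2 2363/2500
s(1y) = (1/(961/1000) − 1)/(1) = 39/961 ≈ 4.0583%

step 1 [0.5y] bond c/2=7/400: DF=(396011/400000 − 7/400·(0))/(1+7/400) = 973/1000 ≈ 0.973000
step 2 [1y] zero: DF = P = 961/1000 ≈ 0.961000
step 3 [1.5y] swap r/2=121/7214: DF=(1 − 121/7214·(0.973000+0.961000))/(1+121/7214) = 2379/2500 ≈ 0.951600
step 4 [2y] zero: DF = P = 2363/2500 ≈ 0.945200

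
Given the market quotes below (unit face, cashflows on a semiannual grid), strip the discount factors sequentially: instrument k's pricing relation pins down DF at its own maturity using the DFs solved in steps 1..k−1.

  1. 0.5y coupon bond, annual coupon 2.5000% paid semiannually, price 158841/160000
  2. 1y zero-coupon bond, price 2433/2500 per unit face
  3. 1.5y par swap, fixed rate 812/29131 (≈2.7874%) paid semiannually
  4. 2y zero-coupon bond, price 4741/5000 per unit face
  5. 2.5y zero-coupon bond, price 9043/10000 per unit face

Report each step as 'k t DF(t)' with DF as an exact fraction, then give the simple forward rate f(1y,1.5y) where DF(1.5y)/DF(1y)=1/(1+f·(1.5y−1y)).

1 1/2 1961/2000
2 1 2433/2500
3 3/2 4797/5000
4 2 4741/5000
5 5/2 9043/10000
f(1y,1.5y) = ((2433/2500)/(4797/5000) − 1)/(1/2) = 46/1599 ≈ 2.8768%

step 1 [0.5y] bond c/2=1/80: DF=(158841/160000 − 1/80·(0))/(1+1/80) = 1961/2000 ≈ 0.980500
step 2 [1y] zero: DF = P = 2433/2500 ≈ 0.973200
step 3 [1.5y] swap r/2=406/29131: DF=(1 − 406/29131·(0.980500+0.973200))/(1+406/29131) = 4797/5000 ≈ 0.959400
step 4 [2y] zero: DF = P = 4741/5000 ≈ 0.948200
step 5 [2.5y] zero: DF = P = 9043/10000 ≈ 0.904300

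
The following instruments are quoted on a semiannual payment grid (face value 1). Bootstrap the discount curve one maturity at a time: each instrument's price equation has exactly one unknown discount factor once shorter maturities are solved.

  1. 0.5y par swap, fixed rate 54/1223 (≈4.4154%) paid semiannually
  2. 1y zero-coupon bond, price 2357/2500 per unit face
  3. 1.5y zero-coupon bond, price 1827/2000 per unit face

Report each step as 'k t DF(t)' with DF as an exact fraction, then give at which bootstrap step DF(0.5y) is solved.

1 1/2 1223/1250
2 1 2357/2500
3 3/2 1827/2000
DF(0.5y) is solved at step 1

step 1 [0.5y] swap r/2=27/1223: DF=(1 − 27/1223·(0))/(1+27/1223) = 1223/1250 ≈ 0.978400
step 2 [1y] zero: DF = P = 2357/2500 ≈ 0.942800
step 3 [1.5y] zero: DF = P = 1827/2000 ≈ 0.913500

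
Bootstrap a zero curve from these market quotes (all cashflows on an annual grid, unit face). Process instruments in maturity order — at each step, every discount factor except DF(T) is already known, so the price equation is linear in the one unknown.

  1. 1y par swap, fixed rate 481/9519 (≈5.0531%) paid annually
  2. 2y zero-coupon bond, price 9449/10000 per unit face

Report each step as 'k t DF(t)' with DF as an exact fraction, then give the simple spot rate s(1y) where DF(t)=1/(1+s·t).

1 1 9519/10000
2 2 9449/10000
s(1y) = (1/(9519/10000) − 1)/(1) = 481/9519 ≈ 5.0531%

step 1 [1y] swap r/1=481/9519: DF=(1 − 481/9519·(0))/(1+481/9519) = 9519/10000 ≈ 0.951900
step 2 [2y] zero: DF = P = 9449/10000 ≈ 0.944900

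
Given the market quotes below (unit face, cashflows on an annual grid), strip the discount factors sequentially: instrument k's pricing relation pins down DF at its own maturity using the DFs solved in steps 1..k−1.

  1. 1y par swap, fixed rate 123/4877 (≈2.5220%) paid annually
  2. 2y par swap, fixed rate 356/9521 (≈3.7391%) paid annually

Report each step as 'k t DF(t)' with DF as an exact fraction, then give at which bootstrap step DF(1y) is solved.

step 1 [1y] swap r/1=123/4877: DF=(1 − 123/4877·(0))/(1+123/4877) = 4877/5000 ≈ 0.975400
step 2 [2y] swap r/1=356/9521: DF=(1 − 356/9521·(0.975400))/(1+356/9521) = 1161/1250 ≈ 0.928800

1 1 4877/5000
2 2 1161/1250
DF(1y) is solved at step 1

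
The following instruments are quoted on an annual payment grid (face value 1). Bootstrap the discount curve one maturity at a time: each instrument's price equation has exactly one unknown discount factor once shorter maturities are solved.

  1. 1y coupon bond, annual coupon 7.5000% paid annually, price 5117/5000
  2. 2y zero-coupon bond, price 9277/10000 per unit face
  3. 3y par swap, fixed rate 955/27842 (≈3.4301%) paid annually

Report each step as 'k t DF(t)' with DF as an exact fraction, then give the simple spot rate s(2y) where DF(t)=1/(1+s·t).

1 1 119/125
2 2 9277/10000
3 3 1809/2000
s(2y) = (1/(9277/10000) − 1)/(2) = 723/18554 ≈ 3.8967%

step 1 [1y] bond c/1=3/40: DF=(5117/5000 − 3/40·(0))/(1+3/40) = 119/125 ≈ 0.952000
step 2 [2y] zero: DF = P = 9277/10000 ≈ 0.927700
step 3 [3y] swap r/1=955/27842: DF=(1 − 955/27842·(0.952000+0.927700))/(1+955/27842) = 1809/2000 ≈ 0.904500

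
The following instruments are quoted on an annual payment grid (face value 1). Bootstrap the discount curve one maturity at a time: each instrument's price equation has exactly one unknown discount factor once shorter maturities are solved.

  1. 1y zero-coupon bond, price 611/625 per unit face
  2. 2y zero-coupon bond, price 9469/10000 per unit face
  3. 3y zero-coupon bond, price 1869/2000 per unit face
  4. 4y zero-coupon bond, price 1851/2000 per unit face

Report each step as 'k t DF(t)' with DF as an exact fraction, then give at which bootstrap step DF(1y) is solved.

1 1 611/625
2 2 9469/10000
3 3 1869/2000
4 4 1851/2000
DF(1y) is solved at step 1

step 1 [1y] zero: DF = P = 611/625 ≈ 0.977600
step 2 [2y] zero: DF = P = 9469/10000 ≈ 0.946900
step 3 [3y] zero: DF = P = 1869/2000 ≈ 0.934500
step 4 [4y] zero: DF = P = 1851/2000 ≈ 0.925500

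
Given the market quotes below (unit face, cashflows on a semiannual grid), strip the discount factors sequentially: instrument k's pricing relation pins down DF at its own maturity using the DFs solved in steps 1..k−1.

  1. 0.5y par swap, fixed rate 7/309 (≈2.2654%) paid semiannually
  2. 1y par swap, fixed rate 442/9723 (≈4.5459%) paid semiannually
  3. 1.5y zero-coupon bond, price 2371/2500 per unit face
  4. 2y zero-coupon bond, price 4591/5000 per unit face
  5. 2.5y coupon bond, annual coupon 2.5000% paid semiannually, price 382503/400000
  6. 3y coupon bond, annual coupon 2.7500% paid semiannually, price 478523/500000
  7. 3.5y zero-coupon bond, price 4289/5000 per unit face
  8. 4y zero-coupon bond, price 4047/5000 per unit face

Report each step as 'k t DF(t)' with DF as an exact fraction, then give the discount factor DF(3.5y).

1 1/2 618/625
2 1 4779/5000
3 3/2 2371/2500
4 2 4591/5000
5 5/2 4487/5000
6 3 4401/5000
7 7/2 4289/5000
8 4 4047/5000
DF(3.5y) = 4289/5000 ≈ 0.857800

step 1 [0.5y] swap r/2=7/618: DF=(1 − 7/618·(0))/(1+7/618) = 618/625 ≈ 0.988800
step 2 [1y] swap r/2=221/9723: DF=(1 − 221/9723·(0.988800))/(1+221/9723) = 4779/5000 ≈ 0.955800
step 3 [1.5y] zero: DF = P = 2371/2500 ≈ 0.948400
step 4 [2y] zero: DF = P = 4591/5000 ≈ 0.918200
step 5 [2.5y] bond c/2=1/80: DF=(382503/400000 − 1/80·(0.988800+0.955800+0.948400+0.918200))/(1+1/80) = 4487/5000 ≈ 0.897400
step 6 [3y] bond c/2=11/800: DF=(478523/500000 − 11/800·(0.988800+0.955800+0.948400+0.918200+0.897400))/(1+11/800) = 4401/5000 ≈ 0.880200
step 7 [3.5y] zero: DF = P = 4289/5000 ≈ 0.857800
step 8 [4y] zero: DF = P = 4047/5000 ≈ 0.809400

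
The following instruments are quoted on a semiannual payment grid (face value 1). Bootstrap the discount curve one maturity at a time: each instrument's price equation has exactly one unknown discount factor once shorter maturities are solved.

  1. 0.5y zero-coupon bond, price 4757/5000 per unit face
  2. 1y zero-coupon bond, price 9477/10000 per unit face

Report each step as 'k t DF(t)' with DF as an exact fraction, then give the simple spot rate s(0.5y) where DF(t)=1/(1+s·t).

1 1/2 4757/5000
2 1 9477/10000
s(0.5y) = (1/(4757/5000) − 1)/(1/2) = 486/4757 ≈ 10.2165%

step 1 [0.5y] zero: DF = P = 4757/5000 ≈ 0.951400
step 2 [1y] zero: DF = P = 9477/10000 ≈ 0.947700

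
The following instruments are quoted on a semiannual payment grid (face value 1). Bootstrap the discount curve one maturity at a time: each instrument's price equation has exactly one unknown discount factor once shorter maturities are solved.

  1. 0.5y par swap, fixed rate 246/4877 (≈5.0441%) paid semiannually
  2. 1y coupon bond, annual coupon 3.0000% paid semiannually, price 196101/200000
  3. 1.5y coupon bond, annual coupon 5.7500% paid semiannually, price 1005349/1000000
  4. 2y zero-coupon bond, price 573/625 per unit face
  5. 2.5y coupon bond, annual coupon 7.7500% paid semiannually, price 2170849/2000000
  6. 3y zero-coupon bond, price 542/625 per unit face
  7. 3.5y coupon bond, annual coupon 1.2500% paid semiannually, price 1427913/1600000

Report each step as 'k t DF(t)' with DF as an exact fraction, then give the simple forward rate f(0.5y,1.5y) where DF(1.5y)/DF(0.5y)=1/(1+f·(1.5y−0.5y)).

1 1/2 4877/5000
2 1 2379/2500
3 3/2 4617/5000
4 2 573/625
5 5/2 2261/2500
6 3 542/625
7 7/2 341/400
f(0.5y,1.5y) = ((4877/5000)/(4617/5000) − 1)/(1) = 260/4617 ≈ 5.6314%

step 1 [0.5y] swap r/2=123/4877: DF=(1 − 123/4877·(0))/(1+123/4877) = 4877/5000 ≈ 0.975400
step 2 [1y] bond c/2=3/200: DF=(196101/200000 − 3/200·(0.975400))/(1+3/200) = 2379/2500 ≈ 0.951600
step 3 [1.5y] bond c/2=23/800: DF=(1005349/1000000 − 23/800·(0.975400+0.951600))/(1+23/800) = 4617/5000 ≈ 0.923400
step 4 [2y] zero: DF = P = 573/625 ≈ 0.916800
step 5 [2.5y] bond c/2=31/800: DF=(2170849/2000000 − 31/800·(0.975400+0.951600+0.923400+0.916800))/(1+31/800) = 2261/2500 ≈ 0.904400
step 6 [3y] zero: DF = P = 542/625 ≈ 0.867200
step 7 [3.5y] bond c/2=1/160: DF=(1427913/1600000 − 1/160·(0.975400+0.951600+0.923400+0.916800+0.904400+0.867200))/(1+1/160) = 341/400 ≈ 0.852500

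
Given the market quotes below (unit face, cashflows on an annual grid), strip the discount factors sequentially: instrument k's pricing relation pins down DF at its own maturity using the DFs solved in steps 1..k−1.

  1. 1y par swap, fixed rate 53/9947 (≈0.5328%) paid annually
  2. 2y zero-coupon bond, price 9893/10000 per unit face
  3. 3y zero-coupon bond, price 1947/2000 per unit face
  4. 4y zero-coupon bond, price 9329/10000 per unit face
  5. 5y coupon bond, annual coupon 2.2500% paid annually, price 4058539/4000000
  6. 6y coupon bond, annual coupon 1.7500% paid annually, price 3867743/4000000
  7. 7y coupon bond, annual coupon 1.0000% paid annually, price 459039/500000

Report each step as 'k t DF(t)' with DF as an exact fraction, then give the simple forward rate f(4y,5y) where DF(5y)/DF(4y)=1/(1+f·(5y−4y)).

1 1 9947/10000
2 2 9893/10000
3 3 1947/2000
4 4 9329/10000
5 5 9067/10000
6 6 4339/5000
7 7 8529/10000
f(4y,5y) = ((9329/10000)/(9067/10000) − 1)/(1) = 262/9067 ≈ 2.8896%

step 1 [1y] swap r/1=53/9947: DF=(1 − 53/9947·(0))/(1+53/9947) = 9947/10000 ≈ 0.994700
step 2 [2y] zero: DF = P = 9893/10000 ≈ 0.989300
step 3 [3y] zero: DF = P = 1947/2000 ≈ 0.973500
step 4 [4y] zero: DF = P = 9329/10000 ≈ 0.932900
step 5 [5y] bond c/1=9/400: DF=(4058539/4000000 − 9/400·(0.994700+0.989300+0.973500+0.932900))/(1+9/400) = 9067/10000 ≈ 0.906700
step 6 [6y] bond c/1=7/400: DF=(3867743/4000000 − 7/400·(0.994700+0.989300+0.973500+0.932900+0.906700))/(1+7/400) = 4339/5000 ≈ 0.867800
step 7 [7y] bond c/1=1/100: DF=(459039/500000 − 1/100·(0.994700+0.989300+0.973500+0.932900+0.906700+0.867800))/(1+1/100) = 8529/10000 ≈ 0.852900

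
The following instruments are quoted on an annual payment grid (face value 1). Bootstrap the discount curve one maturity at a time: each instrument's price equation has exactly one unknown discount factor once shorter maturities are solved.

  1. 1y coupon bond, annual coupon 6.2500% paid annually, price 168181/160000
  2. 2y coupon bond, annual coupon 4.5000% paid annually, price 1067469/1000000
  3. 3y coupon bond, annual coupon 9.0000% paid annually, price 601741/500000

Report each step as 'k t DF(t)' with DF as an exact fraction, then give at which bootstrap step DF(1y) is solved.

step 1 [1y] bond c/1=1/16: DF=(168181/160000 − 1/16·(0))/(1+1/16) = 9893/10000 ≈ 0.989300
step 2 [2y] bond c/1=9/200: DF=(1067469/1000000 − 9/200·(0.989300))/(1+9/200) = 9789/10000 ≈ 0.978900
step 3 [3y] bond c/1=9/100: DF=(601741/500000 − 9/100·(0.989300+0.978900))/(1+9/100) = 1177/1250 ≈ 0.941600

1 1 9893/10000
2 2 9789/10000
3 3 1177/1250
DF(1y) is solved at step 1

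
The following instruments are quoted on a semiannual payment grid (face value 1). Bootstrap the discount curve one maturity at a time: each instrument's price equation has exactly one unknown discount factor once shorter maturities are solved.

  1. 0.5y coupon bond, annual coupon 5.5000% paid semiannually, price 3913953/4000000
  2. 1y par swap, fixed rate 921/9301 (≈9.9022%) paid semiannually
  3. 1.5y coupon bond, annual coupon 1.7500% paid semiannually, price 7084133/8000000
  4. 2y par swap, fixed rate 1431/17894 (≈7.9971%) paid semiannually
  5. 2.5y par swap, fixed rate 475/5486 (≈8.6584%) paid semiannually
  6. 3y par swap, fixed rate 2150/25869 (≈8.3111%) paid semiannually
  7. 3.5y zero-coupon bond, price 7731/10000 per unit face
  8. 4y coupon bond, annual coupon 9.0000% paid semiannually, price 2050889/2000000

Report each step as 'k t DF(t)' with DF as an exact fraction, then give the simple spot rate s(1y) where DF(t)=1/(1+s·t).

1 1/2 9523/10000
2 1 9079/10000
3 3/2 8617/10000
4 2 8569/10000
5 5/2 81/100
6 3 157/200
7 7/2 7731/10000
8 4 1813/2500
s(1y) = (1/(9079/10000) − 1)/(1) = 921/9079 ≈ 10.1443%

step 1 [0.5y] bond c/2=11/400: DF=(3913953/4000000 − 11/400·(0))/(1+11/400) = 9523/10000 ≈ 0.952300
step 2 [1y] swap r/2=921/18602: DF=(1 − 921/18602·(0.952300))/(1+921/18602) = 9079/10000 ≈ 0.907900
step 3 [1.5y] bond c/2=7/800: DF=(7084133/8000000 − 7/800·(0.952300+0.907900))/(1+7/800) = 8617/10000 ≈ 0.861700
step 4 [2y] swap r/2=1431/35788: DF=(1 − 1431/35788·(0.952300+0.907900+0.861700))/(1+1431/35788) = 8569/10000 ≈ 0.856900
step 5 [2.5y] swap r/2=475/10972: DF=(1 − 475/10972·(0.952300+0.907900+0.861700+0.856900))/(1+475/10972) = 81/100 ≈ 0.810000
step 6 [3y] swap r/2=1075/25869: DF=(1 − 1075/25869·(0.952300+0.907900+0.861700+0.856900+0.810000))/(1+1075/25869) = 157/200 ≈ 0.785000
step 7 [3.5y] zero: DF = P = 7731/10000 ≈ 0.773100
step 8 [4y] bond c/2=9/200: DF=(2050889/2000000 − 9/200·(0.952300+0.907900+0.861700+0.856900+0.810000+0.785000+0.773100))/(1+9/200) = 1813/2500 ≈ 0.725200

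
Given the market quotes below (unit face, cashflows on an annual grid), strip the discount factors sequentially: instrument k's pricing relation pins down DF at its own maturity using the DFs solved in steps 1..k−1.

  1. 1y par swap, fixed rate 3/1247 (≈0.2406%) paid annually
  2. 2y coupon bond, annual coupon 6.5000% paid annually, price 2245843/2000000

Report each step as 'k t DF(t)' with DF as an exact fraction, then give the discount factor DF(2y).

1 1 1247/1250
2 2 1987/2000
DF(2y) = 1987/2000 ≈ 0.993500

step 1 [1y] swap r/1=3/1247: DF=(1 − 3/1247·(0))/(1+3/1247) = 1247/1250 ≈ 0.997600
step 2 [2y] bond c/1=13/200: DF=(2245843/2000000 − 13/200·(0.997600))/(1+13/200) = 1987/2000 ≈ 0.993500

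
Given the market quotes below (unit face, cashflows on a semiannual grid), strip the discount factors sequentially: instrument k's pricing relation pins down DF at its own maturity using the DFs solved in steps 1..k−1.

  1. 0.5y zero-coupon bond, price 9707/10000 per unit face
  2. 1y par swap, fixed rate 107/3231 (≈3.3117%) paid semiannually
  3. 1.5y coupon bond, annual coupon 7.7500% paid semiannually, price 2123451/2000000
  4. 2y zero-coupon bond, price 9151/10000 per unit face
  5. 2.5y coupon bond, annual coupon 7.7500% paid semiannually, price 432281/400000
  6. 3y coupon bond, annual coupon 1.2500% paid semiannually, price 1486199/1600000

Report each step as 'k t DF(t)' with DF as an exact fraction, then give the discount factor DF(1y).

step 1 [0.5y] zero: DF = P = 9707/10000 ≈ 0.970700
step 2 [1y] swap r/2=107/6462: DF=(1 − 107/6462·(0.970700))/(1+107/6462) = 9679/10000 ≈ 0.967900
step 3 [1.5y] bond c/2=31/800: DF=(2123451/2000000 − 31/800·(0.970700+0.967900))/(1+31/800) = 4749/5000 ≈ 0.949800
step 4 [2y] zero: DF = P = 9151/10000 ≈ 0.915100
step 5 [2.5y] bond c/2=31/800: DF=(432281/400000 − 31/800·(0.970700+0.967900+0.949800+0.915100))/(1+31/800) = 1797/2000 ≈ 0.898500
step 6 [3y] bond c/2=1/160: DF=(1486199/1600000 − 1/160·(0.970700+0.967900+0.949800+0.915100+0.898500))/(1+1/160) = 8939/10000 ≈ 0.893900

1 1/2 9707/10000
2 1 9679/10000
3 3/2 4749/5000
4 2 9151/10000
5 5/2 1797/2000
6 3 8939/10000
DF(1y) = 9679/10000 ≈ 0.967900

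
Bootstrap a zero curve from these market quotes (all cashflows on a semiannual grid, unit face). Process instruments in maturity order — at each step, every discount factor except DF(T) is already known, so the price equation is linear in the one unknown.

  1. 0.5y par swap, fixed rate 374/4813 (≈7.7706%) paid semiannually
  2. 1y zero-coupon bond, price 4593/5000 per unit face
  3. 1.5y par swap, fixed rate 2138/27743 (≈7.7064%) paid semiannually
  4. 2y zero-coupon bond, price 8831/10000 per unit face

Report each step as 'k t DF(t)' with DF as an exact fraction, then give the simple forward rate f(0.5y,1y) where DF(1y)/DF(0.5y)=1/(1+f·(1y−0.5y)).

step 1 [0.5y] swap r/2=187/4813: DF=(1 − 187/4813·(0))/(1+187/4813) = 4813/5000 ≈ 0.962600
step 2 [1y] zero: DF = P = 4593/5000 ≈ 0.918600
step 3 [1.5y] swap r/2=1069/27743: DF=(1 − 1069/27743·(0.962600+0.918600))/(1+1069/27743) = 8931/10000 ≈ 0.893100
step 4 [2y] zero: DF = P = 8831/10000 ≈ 0.883100

1 1/2 4813/5000
2 1 4593/5000
3 3/2 8931/10000
4 2 8831/10000
f(0.5y,1y) = ((4813/5000)/(4593/5000) − 1)/(1/2) = 440/4593 ≈ 9.5798%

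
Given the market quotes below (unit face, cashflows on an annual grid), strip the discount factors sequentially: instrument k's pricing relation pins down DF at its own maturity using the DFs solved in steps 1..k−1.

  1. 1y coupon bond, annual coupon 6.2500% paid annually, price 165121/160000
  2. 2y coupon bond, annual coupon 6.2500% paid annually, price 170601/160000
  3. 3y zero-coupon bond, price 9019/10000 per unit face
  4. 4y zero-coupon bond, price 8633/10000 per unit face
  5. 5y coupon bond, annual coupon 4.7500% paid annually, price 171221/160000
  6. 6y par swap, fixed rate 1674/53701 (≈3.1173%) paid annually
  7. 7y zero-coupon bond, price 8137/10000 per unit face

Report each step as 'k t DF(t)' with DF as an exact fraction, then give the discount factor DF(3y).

1 1 9713/10000
2 2 1183/1250
3 3 9019/10000
4 4 8633/10000
5 5 4273/5000
6 6 4163/5000
7 7 8137/10000
DF(3y) = 9019/10000 ≈ 0.901900

step 1 [1y] bond c/1=1/16: DF=(165121/160000 − 1/16·(0))/(1+1/16) = 9713/10000 ≈ 0.971300
step 2 [2y] bond c/1=1/16: DF=(170601/160000 − 1/16·(0.971300))/(1+1/16) = 1183/1250 ≈ 0.946400
step 3 [3y] zero: DF = P = 9019/10000 ≈ 0.901900
step 4 [4y] zero: DF = P = 8633/10000 ≈ 0.863300
step 5 [5y] bond c/1=19/400: DF=(171221/160000 − 19/400·(0.971300+0.946400+0.901900+0.863300))/(1+19/400) = 4273/5000 ≈ 0.854600
step 6 [6y] swap r/1=1674/53701: DF=(1 − 1674/53701·(0.971300+0.946400+0.901900+0.863300+0.854600))/(1+1674/53701) = 4163/5000 ≈ 0.832600
step 7 [7y] zero: DF = P = 8137/10000 ≈ 0.813700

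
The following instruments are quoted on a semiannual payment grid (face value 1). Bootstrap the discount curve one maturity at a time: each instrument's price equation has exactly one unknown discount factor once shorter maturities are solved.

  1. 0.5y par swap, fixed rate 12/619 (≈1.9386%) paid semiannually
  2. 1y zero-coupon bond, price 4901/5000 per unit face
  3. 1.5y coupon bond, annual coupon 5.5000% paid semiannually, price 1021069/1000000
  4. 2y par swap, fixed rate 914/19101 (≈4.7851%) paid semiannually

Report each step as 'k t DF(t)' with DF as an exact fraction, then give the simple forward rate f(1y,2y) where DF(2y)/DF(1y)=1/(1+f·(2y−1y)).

1 1/2 619/625
2 1 4901/5000
3 3/2 941/1000
4 2 4543/5000
f(1y,2y) = ((4901/5000)/(4543/5000) − 1)/(1) = 358/4543 ≈ 7.8803%

step 1 [0.5y] swap r/2=6/619: DF=(1 − 6/619·(0))/(1+6/619) = 619/625 ≈ 0.990400
step 2 [1y] zero: DF = P = 4901/5000 ≈ 0.980200
step 3 [1.5y] bond c/2=11/400: DF=(1021069/1000000 − 11/400·(0.990400+0.980200))/(1+11/400) = 941/1000 ≈ 0.941000
step 4 [2y] swap r/2=457/19101: DF=(1 − 457/19101·(0.990400+0.980200+0.941000))/(1+457/19101) = 4543/5000 ≈ 0.908600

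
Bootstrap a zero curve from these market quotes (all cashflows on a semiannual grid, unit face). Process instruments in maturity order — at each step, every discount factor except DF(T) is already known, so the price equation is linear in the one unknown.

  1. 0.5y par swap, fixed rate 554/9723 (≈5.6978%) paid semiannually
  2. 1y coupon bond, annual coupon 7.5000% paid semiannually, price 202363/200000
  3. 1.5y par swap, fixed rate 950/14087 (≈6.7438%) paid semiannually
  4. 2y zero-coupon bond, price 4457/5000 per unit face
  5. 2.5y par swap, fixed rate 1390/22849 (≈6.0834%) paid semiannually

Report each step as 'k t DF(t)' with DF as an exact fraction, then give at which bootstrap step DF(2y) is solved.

1 1/2 9723/10000
2 1 9401/10000
3 3/2 181/200
4 2 4457/5000
5 5/2 861/1000
DF(2y) is solved at step 4

step 1 [0.5y] swap r/2=277/9723: DF=(1 − 277/9723·(0))/(1+277/9723) = 9723/10000 ≈ 0.972300
step 2 [1y] bond c/2=3/80: DF=(202363/200000 − 3/80·(0.972300))/(1+3/80) = 9401/10000 ≈ 0.940100
step 3 [1.5y] swap r/2=475/14087: DF=(1 − 475/14087·(0.972300+0.940100))/(1+475/14087) = 181/200 ≈ 0.905000
step 4 [2y] zero: DF = P = 4457/5000 ≈ 0.891400
step 5 [2.5y] swap r/2=695/22849: DF=(1 − 695/22849·(0.972300+0.940100+0.905000+0.891400))/(1+695/22849) = 861/1000 ≈ 0.861000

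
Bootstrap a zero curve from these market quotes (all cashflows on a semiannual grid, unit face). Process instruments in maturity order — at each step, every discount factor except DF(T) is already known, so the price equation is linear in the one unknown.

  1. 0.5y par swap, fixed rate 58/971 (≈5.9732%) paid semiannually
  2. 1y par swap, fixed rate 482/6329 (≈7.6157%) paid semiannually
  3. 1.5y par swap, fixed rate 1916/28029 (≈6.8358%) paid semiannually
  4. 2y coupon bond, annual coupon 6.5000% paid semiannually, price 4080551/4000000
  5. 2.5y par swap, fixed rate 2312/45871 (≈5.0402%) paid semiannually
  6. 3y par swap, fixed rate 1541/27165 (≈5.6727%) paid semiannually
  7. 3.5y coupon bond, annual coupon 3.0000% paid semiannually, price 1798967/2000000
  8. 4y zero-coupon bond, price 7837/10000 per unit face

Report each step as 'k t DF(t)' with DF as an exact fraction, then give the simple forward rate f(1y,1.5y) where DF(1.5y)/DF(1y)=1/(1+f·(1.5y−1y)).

step 1 [0.5y] swap r/2=29/971: DF=(1 − 29/971·(0))/(1+29/971) = 971/1000 ≈ 0.971000
step 2 [1y] swap r/2=241/6329: DF=(1 − 241/6329·(0.971000))/(1+241/6329) = 9277/10000 ≈ 0.927700
step 3 [1.5y] swap r/2=958/28029: DF=(1 − 958/28029·(0.971000+0.927700))/(1+958/28029) = 4521/5000 ≈ 0.904200
step 4 [2y] bond c/2=13/400: DF=(4080551/4000000 − 13/400·(0.971000+0.927700+0.904200))/(1+13/400) = 4499/5000 ≈ 0.899800
step 5 [2.5y] swap r/2=1156/45871: DF=(1 − 1156/45871·(0.971000+0.927700+0.904200+0.899800))/(1+1156/45871) = 2211/2500 ≈ 0.884400
step 6 [3y] swap r/2=1541/54330: DF=(1 − 1541/54330·(0.971000+0.927700+0.904200+0.899800+0.884400))/(1+1541/54330) = 8459/10000 ≈ 0.845900
step 7 [3.5y] bond c/2=3/200: DF=(1798967/2000000 − 3/200·(0.971000+0.927700+0.904200+0.899800+0.884400+0.845900))/(1+3/200) = 8059/10000 ≈ 0.805900
step 8 [4y] zero: DF = P = 7837/10000 ≈ 0.783700

1 1/2 971/1000
2 1 9277/10000
3 3/2 4521/5000
4 2 4499/5000
5 5/2 2211/2500
6 3 8459/10000
7 7/2 8059/10000
8 4 7837/10000
f(1y,1.5y) = ((9277/10000)/(4521/5000) − 1)/(1/2) = 235/4521 ≈ 5.1980%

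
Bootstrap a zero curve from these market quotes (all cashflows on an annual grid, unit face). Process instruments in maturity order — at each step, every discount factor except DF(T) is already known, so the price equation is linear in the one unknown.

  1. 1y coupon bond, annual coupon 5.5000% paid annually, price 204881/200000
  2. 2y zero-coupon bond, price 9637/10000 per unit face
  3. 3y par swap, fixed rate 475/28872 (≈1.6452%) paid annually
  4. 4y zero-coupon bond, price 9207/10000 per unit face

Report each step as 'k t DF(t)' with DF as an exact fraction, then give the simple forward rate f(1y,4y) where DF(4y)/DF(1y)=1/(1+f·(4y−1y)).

step 1 [1y] bond c/1=11/200: DF=(204881/200000 − 11/200·(0))/(1+11/200) = 971/1000 ≈ 0.971000
step 2 [2y] zero: DF = P = 9637/10000 ≈ 0.963700
step 3 [3y] swap r/1=475/28872: DF=(1 − 475/28872·(0.971000+0.963700))/(1+475/28872) = 381/400 ≈ 0.952500
step 4 [4y] zero: DF = P = 9207/10000 ≈ 0.920700

1 1 971/1000
2 2 9637/10000
3 3 381/400
4 4 9207/10000
f(1y,4y) = ((971/1000)/(9207/10000) − 1)/(3) = 503/27621 ≈ 1.8211%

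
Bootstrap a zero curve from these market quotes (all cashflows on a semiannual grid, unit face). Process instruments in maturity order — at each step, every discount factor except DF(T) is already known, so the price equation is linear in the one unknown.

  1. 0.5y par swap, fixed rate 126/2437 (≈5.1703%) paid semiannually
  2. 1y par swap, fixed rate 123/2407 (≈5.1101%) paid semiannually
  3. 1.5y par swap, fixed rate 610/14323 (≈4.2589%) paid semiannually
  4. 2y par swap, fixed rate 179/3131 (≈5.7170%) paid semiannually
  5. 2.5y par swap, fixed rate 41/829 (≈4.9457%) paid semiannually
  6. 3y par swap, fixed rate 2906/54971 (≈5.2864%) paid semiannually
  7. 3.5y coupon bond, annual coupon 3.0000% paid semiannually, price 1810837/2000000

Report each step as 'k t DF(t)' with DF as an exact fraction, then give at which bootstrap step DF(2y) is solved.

step 1 [0.5y] swap r/2=63/2437: DF=(1 − 63/2437·(0))/(1+63/2437) = 2437/2500 ≈ 0.974800
step 2 [1y] swap r/2=123/4814: DF=(1 − 123/4814·(0.974800))/(1+123/4814) = 2377/2500 ≈ 0.950800
step 3 [1.5y] swap r/2=305/14323: DF=(1 − 305/14323·(0.974800+0.950800))/(1+305/14323) = 939/1000 ≈ 0.939000
step 4 [2y] swap r/2=179/6262: DF=(1 − 179/6262·(0.974800+0.950800+0.939000))/(1+179/6262) = 4463/5000 ≈ 0.892600
step 5 [2.5y] swap r/2=41/1658: DF=(1 − 41/1658·(0.974800+0.950800+0.939000+0.892600))/(1+41/1658) = 2213/2500 ≈ 0.885200
step 6 [3y] swap r/2=1453/54971: DF=(1 − 1453/54971·(0.974800+0.950800+0.939000+0.892600+0.885200))/(1+1453/54971) = 8547/10000 ≈ 0.854700
step 7 [3.5y] bond c/2=3/200: DF=(1810837/2000000 − 3/200·(0.974800+0.950800+0.939000+0.892600+0.885200+0.854700))/(1+3/200) = 2027/2500 ≈ 0.810800

1 1/2 2437/2500
2 1 2377/2500
3 3/2 939/1000
4 2 4463/5000
5 5/2 2213/2500
6 3 8547/10000
7 7/2 2027/2500
DF(2y) is solved at step 4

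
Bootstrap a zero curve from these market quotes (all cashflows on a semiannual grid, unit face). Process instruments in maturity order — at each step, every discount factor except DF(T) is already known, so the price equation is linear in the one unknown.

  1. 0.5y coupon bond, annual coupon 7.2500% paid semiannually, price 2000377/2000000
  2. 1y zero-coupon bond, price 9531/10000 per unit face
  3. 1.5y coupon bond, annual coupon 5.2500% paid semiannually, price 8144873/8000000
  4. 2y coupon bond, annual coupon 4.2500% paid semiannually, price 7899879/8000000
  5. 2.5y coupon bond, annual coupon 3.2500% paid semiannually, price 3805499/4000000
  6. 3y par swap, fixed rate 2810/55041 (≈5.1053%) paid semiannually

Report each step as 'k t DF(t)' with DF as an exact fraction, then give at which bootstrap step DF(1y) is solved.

step 1 [0.5y] bond c/2=29/800: DF=(2000377/2000000 − 29/800·(0))/(1+29/800) = 2413/2500 ≈ 0.965200
step 2 [1y] zero: DF = P = 9531/10000 ≈ 0.953100
step 3 [1.5y] bond c/2=21/800: DF=(8144873/8000000 − 21/800·(0.965200+0.953100))/(1+21/800) = 943/1000 ≈ 0.943000
step 4 [2y] bond c/2=17/800: DF=(7899879/8000000 − 17/800·(0.965200+0.953100+0.943000))/(1+17/800) = 4537/5000 ≈ 0.907400
step 5 [2.5y] bond c/2=13/800: DF=(3805499/4000000 − 13/800·(0.965200+0.953100+0.943000+0.907400))/(1+13/800) = 8759/10000 ≈ 0.875900
step 6 [3y] swap r/2=1405/55041: DF=(1 − 1405/55041·(0.965200+0.953100+0.943000+0.907400+0.875900))/(1+1405/55041) = 1719/2000 ≈ 0.859500

1 1/2 2413/2500
2 1 9531/10000
3 3/2 943/1000
4 2 4537/5000
5 5/2 8759/10000
6 3 1719/2000
DF(1y) is solved at step 2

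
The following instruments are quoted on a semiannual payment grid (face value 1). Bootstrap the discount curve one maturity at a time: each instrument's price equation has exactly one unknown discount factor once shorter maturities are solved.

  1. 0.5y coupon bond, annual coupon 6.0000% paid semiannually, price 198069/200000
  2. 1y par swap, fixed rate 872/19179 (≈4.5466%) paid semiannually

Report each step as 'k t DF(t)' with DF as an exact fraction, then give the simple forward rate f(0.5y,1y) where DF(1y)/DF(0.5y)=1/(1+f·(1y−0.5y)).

step 1 [0.5y] bond c/2=3/100: DF=(198069/200000 − 3/100·(0))/(1+3/100) = 1923/2000 ≈ 0.961500
step 2 [1y] swap r/2=436/19179: DF=(1 − 436/19179·(0.961500))/(1+436/19179) = 2391/2500 ≈ 0.956400

1 1/2 1923/2000
2 1 2391/2500
f(0.5y,1y) = ((1923/2000)/(2391/2500) − 1)/(1/2) = 17/1594 ≈ 1.0665%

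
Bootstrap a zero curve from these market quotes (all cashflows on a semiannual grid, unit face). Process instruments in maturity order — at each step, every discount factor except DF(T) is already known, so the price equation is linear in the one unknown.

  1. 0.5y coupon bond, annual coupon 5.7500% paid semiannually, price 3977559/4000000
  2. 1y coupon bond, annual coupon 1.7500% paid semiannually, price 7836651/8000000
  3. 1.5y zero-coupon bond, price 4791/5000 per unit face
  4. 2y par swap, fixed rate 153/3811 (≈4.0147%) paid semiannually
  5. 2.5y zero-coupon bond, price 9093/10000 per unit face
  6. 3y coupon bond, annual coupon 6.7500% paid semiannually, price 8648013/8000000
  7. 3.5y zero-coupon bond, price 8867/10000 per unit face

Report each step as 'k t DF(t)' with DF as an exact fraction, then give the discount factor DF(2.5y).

1 1/2 4833/5000
2 1 9627/10000
3 3/2 4791/5000
4 2 1847/2000
5 5/2 9093/10000
6 3 2229/2500
7 7/2 8867/10000
DF(2.5y) = 9093/10000 ≈ 0.909300

step 1 [0.5y] bond c/2=23/800: DF=(3977559/4000000 − 23/800·(0))/(1+23/800) = 4833/5000 ≈ 0.966600
step 2 [1y] bond c/2=7/800: DF=(7836651/8000000 − 7/800·(0.966600))/(1+7/800) = 9627/10000 ≈ 0.962700
step 3 [1.5y] zero: DF = P = 4791/5000 ≈ 0.958200
step 4 [2y] swap r/2=153/7622: DF=(1 − 153/7622·(0.966600+0.962700+0.958200))/(1+153/7622) = 1847/2000 ≈ 0.923500
step 5 [2.5y] zero: DF = P = 9093/10000 ≈ 0.909300
step 6 [3y] bond c/2=27/800: DF=(8648013/8000000 − 27/800·(0.966600+0.962700+0.958200+0.923500+0.909300))/(1+27/800) = 2229/2500 ≈ 0.891600
step 7 [3.5y] zero: DF = P = 8867/10000 ≈ 0.886700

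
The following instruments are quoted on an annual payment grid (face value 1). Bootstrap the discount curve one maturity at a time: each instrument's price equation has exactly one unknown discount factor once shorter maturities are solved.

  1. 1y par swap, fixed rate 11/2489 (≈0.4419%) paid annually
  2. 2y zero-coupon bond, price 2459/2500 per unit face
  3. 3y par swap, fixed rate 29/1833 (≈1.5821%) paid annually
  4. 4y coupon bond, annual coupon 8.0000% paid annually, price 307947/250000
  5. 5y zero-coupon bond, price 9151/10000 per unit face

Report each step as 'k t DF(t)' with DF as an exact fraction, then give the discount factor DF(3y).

1 1 2489/2500
2 2 2459/2500
3 3 596/625
4 4 9233/10000
5 5 9151/10000
DF(3y) = 596/625 ≈ 0.953600

step 1 [1y] swap r/1=11/2489: DF=(1 − 11/2489·(0))/(1+11/2489) = 2489/2500 ≈ 0.995600
step 2 [2y] zero: DF = P = 2459/2500 ≈ 0.983600
step 3 [3y] swap r/1=29/1833: DF=(1 − 29/1833·(0.995600+0.983600))/(1+29/1833) = 596/625 ≈ 0.953600
step 4 [4y] bond c/1=2/25: DF=(307947/250000 − 2/25·(0.995600+0.983600+0.953600))/(1+2/25) = 9233/10000 ≈ 0.923300
step 5 [5y] zero: DF = P = 9151/10000 ≈ 0.915100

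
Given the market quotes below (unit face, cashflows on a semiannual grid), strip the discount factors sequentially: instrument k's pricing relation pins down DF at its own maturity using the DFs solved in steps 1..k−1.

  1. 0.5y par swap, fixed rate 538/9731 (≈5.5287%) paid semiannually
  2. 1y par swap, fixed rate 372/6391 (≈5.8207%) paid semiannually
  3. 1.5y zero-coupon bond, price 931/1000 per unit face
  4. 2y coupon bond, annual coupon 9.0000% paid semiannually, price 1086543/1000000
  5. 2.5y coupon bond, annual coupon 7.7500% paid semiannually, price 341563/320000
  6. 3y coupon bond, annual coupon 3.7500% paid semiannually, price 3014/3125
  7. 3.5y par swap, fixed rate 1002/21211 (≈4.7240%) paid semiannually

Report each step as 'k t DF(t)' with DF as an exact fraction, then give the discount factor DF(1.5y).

1 1/2 9731/10000
2 1 4721/5000
3 3/2 931/1000
4 2 9171/10000
5 5/2 8871/10000
6 3 8611/10000
7 7/2 8497/10000
DF(1.5y) = 931/1000 ≈ 0.931000

step 1 [0.5y] swap r/2=269/9731: DF=(1 − 269/9731·(0))/(1+269/9731) = 9731/10000 ≈ 0.973100
step 2 [1y] swap r/2=186/6391: DF=(1 − 186/6391·(0.973100))/(1+186/6391) = 4721/5000 ≈ 0.944200
step 3 [1.5y] zero: DF = P = 931/1000 ≈ 0.931000
step 4 [2y] bond c/2=9/200: DF=(1086543/1000000 − 9/200·(0.973100+0.944200+0.931000))/(1+9/200) = 9171/10000 ≈ 0.917100
step 5 [2.5y] bond c/2=31/800: DF=(341563/320000 − 31/800·(0.973100+0.944200+0.931000+0.917100))/(1+31/800) = 8871/10000 ≈ 0.887100
step 6 [3y] bond c/2=3/160: DF=(3014/3125 − 3/160·(0.973100+0.944200+0.931000+0.917100+0.887100))/(1+3/160) = 8611/10000 ≈ 0.861100
step 7 [3.5y] swap r/2=501/21211: DF=(1 − 501/21211·(0.973100+0.944200+0.931000+0.917100+0.887100+0.861100))/(1+501/21211) = 8497/10000 ≈ 0.849700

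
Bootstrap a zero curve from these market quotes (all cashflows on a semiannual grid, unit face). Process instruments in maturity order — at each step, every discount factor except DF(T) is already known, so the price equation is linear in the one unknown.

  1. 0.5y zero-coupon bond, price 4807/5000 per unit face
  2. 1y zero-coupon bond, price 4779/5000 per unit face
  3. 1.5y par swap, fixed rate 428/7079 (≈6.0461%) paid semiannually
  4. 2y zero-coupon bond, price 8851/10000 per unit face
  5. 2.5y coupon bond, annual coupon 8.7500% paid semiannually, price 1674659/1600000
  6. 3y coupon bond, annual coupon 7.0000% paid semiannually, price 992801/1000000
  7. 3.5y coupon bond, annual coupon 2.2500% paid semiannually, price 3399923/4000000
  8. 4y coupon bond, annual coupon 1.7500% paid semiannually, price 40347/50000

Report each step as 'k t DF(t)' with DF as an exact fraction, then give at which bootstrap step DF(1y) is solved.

1 1/2 4807/5000
2 1 4779/5000
3 3/2 1143/1250
4 2 8851/10000
5 5/2 847/1000
6 3 8049/10000
7 7/2 488/625
8 4 3733/5000
DF(1y) is solved at step 2

step 1 [0.5y] zero: DF = P = 4807/5000 ≈ 0.961400
step 2 [1y] zero: DF = P = 4779/5000 ≈ 0.955800
step 3 [1.5y] swap r/2=214/7079: DF=(1 − 214/7079·(0.961400+0.955800))/(1+214/7079) = 1143/1250 ≈ 0.914400
step 4 [2y] zero: DF = P = 8851/10000 ≈ 0.885100
step 5 [2.5y] bond c/2=7/160: DF=(1674659/1600000 − 7/160·(0.961400+0.955800+0.914400+0.885100))/(1+7/160) = 847/1000 ≈ 0.847000
step 6 [3y] bond c/2=7/200: DF=(992801/1000000 − 7/200·(0.961400+0.955800+0.914400+0.885100+0.847000))/(1+7/200) = 8049/10000 ≈ 0.804900
step 7 [3.5y] bond c/2=9/800: DF=(3399923/4000000 − 9/800·(0.961400+0.955800+0.914400+0.885100+0.847000+0.804900))/(1+9/800) = 488/625 ≈ 0.780800
step 8 [4y] bond c/2=7/800: DF=(40347/50000 − 7/800·(0.961400+0.955800+0.914400+0.885100+0.847000+0.804900+0.780800))/(1+7/800) = 3733/5000 ≈ 0.746600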